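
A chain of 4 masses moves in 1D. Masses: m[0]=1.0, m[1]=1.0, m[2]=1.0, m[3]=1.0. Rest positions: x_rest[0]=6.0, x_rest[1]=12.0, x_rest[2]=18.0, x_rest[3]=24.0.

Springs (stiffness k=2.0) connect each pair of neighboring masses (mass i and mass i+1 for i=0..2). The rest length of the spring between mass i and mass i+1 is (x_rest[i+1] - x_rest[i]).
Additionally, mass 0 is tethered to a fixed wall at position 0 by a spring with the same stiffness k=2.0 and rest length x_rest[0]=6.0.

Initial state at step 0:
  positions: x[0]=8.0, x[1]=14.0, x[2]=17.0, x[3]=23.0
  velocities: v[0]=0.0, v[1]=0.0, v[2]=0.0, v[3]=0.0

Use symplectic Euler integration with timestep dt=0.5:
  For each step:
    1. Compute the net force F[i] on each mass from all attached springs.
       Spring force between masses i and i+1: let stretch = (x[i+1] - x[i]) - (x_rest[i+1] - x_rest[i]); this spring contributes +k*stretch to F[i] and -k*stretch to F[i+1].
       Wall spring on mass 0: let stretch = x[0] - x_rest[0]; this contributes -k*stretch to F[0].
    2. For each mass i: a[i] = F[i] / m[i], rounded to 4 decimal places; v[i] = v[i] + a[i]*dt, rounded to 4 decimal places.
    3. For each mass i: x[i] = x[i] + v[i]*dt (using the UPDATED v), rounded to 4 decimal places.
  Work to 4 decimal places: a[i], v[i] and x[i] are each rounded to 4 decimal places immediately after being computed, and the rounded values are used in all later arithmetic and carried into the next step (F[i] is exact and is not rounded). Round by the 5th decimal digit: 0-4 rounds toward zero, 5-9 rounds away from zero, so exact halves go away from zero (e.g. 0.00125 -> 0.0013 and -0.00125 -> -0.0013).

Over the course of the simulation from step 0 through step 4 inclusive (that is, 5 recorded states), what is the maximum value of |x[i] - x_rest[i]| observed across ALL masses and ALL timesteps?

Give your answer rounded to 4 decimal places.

Step 0: x=[8.0000 14.0000 17.0000 23.0000] v=[0.0000 0.0000 0.0000 0.0000]
Step 1: x=[7.0000 12.5000 18.5000 23.0000] v=[-2.0000 -3.0000 3.0000 0.0000]
Step 2: x=[5.2500 11.2500 19.2500 23.7500] v=[-3.5000 -2.5000 1.5000 1.5000]
Step 3: x=[3.8750 11.0000 18.2500 25.2500] v=[-2.7500 -0.5000 -2.0000 3.0000]
Step 4: x=[4.1250 10.8125 17.1250 26.2500] v=[0.5000 -0.3750 -2.2500 2.0000]
Max displacement = 2.2500

Answer: 2.2500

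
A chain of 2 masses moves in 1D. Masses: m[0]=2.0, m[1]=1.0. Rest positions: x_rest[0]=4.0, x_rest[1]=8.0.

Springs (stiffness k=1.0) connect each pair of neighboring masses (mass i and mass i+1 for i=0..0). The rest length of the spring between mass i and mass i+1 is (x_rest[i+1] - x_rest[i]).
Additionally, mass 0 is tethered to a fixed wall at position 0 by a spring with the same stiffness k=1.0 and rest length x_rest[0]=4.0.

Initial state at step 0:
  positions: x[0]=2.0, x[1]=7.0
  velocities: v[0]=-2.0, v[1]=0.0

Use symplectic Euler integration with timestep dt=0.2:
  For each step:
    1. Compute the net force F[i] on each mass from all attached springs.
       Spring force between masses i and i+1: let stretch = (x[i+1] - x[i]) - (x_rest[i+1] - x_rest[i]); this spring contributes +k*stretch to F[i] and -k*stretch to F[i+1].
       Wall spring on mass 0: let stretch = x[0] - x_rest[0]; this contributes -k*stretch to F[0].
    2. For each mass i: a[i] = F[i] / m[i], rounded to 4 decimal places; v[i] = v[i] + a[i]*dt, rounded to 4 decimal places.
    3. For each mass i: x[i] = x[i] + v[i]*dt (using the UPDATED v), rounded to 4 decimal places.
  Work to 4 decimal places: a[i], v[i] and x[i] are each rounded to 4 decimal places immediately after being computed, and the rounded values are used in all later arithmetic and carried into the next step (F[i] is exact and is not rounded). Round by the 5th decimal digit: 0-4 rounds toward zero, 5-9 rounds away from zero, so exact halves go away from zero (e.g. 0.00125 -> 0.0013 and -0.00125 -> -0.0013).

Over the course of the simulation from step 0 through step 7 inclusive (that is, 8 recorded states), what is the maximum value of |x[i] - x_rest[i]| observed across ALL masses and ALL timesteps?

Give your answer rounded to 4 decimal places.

Step 0: x=[2.0000 7.0000] v=[-2.0000 0.0000]
Step 1: x=[1.6600 6.9600] v=[-1.7000 -0.2000]
Step 2: x=[1.3928 6.8680] v=[-1.3360 -0.4600]
Step 3: x=[1.2072 6.7170] v=[-0.9278 -0.7550]
Step 4: x=[1.1077 6.5056] v=[-0.4975 -1.0570]
Step 5: x=[1.0940 6.2383] v=[-0.0685 -1.3366]
Step 6: x=[1.1613 5.9252] v=[0.3365 -1.5655]
Step 7: x=[1.3007 5.5815] v=[0.6968 -1.7183]
Max displacement = 2.9060

Answer: 2.9060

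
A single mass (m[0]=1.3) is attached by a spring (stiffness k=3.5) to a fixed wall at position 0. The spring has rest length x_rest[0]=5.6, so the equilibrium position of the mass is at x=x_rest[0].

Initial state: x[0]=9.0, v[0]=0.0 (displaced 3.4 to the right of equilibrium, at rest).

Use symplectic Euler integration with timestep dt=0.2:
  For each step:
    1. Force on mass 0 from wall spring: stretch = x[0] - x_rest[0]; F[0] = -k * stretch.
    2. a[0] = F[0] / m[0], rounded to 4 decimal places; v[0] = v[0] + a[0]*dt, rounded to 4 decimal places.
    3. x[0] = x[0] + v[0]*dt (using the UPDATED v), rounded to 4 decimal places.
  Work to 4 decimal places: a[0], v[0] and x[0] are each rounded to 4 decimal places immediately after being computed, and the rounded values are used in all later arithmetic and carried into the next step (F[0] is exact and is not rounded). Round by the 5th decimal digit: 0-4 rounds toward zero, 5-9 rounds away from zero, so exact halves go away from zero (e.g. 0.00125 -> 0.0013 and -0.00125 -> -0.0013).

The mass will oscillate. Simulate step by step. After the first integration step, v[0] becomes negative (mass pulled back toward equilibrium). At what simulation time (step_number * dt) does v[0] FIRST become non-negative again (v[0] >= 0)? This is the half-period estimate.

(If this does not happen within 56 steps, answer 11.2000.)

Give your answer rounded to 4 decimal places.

Step 0: x=[9.0000] v=[0.0000]
Step 1: x=[8.6338] v=[-1.8308]
Step 2: x=[7.9409] v=[-3.4644]
Step 3: x=[6.9959] v=[-4.7249]
Step 4: x=[5.9006] v=[-5.4765]
Step 5: x=[4.7729] v=[-5.6384]
Step 6: x=[3.7343] v=[-5.1930]
Step 7: x=[2.8966] v=[-4.1884]
Step 8: x=[2.3501] v=[-2.7327]
Step 9: x=[2.1535] v=[-0.9828]
Step 10: x=[2.3281] v=[0.8730]
First v>=0 after going negative at step 10, time=2.0000

Answer: 2.0000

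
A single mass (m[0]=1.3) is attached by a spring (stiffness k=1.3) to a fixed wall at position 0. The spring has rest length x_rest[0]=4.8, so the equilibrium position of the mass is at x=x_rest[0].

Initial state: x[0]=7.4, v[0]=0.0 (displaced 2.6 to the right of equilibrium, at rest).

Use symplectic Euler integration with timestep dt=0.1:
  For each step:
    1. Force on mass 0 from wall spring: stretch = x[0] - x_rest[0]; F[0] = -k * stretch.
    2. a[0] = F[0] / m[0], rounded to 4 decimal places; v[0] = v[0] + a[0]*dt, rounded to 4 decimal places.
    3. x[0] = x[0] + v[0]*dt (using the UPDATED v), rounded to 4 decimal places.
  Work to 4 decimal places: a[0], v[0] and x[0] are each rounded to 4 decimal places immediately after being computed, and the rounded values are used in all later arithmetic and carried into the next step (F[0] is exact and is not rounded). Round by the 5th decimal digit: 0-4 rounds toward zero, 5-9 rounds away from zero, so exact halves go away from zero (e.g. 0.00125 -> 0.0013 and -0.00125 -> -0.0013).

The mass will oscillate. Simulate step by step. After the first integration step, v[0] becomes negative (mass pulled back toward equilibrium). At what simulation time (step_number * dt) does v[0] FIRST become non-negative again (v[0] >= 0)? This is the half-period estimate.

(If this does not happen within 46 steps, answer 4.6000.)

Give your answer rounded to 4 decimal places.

Step 0: x=[7.4000] v=[0.0000]
Step 1: x=[7.3740] v=[-0.2600]
Step 2: x=[7.3223] v=[-0.5174]
Step 3: x=[7.2453] v=[-0.7696]
Step 4: x=[7.1439] v=[-1.0141]
Step 5: x=[7.0191] v=[-1.2485]
Step 6: x=[6.8721] v=[-1.4704]
Step 7: x=[6.7043] v=[-1.6776]
Step 8: x=[6.5175] v=[-1.8680]
Step 9: x=[6.3135] v=[-2.0398]
Step 10: x=[6.0944] v=[-2.1912]
Step 11: x=[5.8623] v=[-2.3206]
Step 12: x=[5.6196] v=[-2.4268]
Step 13: x=[5.3687] v=[-2.5088]
Step 14: x=[5.1121] v=[-2.5657]
Step 15: x=[4.8524] v=[-2.5969]
Step 16: x=[4.5922] v=[-2.6021]
Step 17: x=[4.3341] v=[-2.5813]
Step 18: x=[4.0806] v=[-2.5347]
Step 19: x=[3.8343] v=[-2.4628]
Step 20: x=[3.5977] v=[-2.3662]
Step 21: x=[3.3731] v=[-2.2460]
Step 22: x=[3.1628] v=[-2.1033]
Step 23: x=[2.9688] v=[-1.9396]
Step 24: x=[2.7932] v=[-1.7565]
Step 25: x=[2.6376] v=[-1.5558]
Step 26: x=[2.5036] v=[-1.3396]
Step 27: x=[2.3926] v=[-1.1100]
Step 28: x=[2.3057] v=[-0.8693]
Step 29: x=[2.2437] v=[-0.6199]
Step 30: x=[2.2073] v=[-0.3643]
Step 31: x=[2.1968] v=[-0.1050]
Step 32: x=[2.2123] v=[0.1553]
First v>=0 after going negative at step 32, time=3.2000

Answer: 3.2000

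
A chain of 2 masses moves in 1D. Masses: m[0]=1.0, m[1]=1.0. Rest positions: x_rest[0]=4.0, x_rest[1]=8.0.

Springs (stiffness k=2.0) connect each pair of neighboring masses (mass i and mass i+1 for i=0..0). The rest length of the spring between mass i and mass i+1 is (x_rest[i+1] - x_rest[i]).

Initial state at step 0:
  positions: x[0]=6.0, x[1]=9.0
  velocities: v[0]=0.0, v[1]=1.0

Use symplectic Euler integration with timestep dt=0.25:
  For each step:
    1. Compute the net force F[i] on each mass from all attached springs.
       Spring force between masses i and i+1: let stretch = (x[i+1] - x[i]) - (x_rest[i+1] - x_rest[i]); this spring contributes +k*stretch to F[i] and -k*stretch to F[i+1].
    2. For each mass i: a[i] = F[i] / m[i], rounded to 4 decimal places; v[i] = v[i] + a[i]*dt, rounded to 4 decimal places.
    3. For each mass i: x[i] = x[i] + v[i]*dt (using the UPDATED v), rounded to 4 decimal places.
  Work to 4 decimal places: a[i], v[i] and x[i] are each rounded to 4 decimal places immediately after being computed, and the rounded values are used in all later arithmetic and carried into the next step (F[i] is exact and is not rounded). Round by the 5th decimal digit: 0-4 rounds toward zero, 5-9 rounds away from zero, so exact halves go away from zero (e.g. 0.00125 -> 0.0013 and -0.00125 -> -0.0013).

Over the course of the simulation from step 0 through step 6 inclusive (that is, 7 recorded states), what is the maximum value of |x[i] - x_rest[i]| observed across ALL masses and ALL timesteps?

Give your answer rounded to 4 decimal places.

Answer: 2.7893

Derivation:
Step 0: x=[6.0000 9.0000] v=[0.0000 1.0000]
Step 1: x=[5.8750 9.3750] v=[-0.5000 1.5000]
Step 2: x=[5.6875 9.8125] v=[-0.7500 1.7500]
Step 3: x=[5.5156 10.2344] v=[-0.6875 1.6875]
Step 4: x=[5.4336 10.5664] v=[-0.3281 1.3281]
Step 5: x=[5.4932 10.7568] v=[0.2383 0.7617]
Step 6: x=[5.7107 10.7893] v=[0.8701 0.1299]
Max displacement = 2.7893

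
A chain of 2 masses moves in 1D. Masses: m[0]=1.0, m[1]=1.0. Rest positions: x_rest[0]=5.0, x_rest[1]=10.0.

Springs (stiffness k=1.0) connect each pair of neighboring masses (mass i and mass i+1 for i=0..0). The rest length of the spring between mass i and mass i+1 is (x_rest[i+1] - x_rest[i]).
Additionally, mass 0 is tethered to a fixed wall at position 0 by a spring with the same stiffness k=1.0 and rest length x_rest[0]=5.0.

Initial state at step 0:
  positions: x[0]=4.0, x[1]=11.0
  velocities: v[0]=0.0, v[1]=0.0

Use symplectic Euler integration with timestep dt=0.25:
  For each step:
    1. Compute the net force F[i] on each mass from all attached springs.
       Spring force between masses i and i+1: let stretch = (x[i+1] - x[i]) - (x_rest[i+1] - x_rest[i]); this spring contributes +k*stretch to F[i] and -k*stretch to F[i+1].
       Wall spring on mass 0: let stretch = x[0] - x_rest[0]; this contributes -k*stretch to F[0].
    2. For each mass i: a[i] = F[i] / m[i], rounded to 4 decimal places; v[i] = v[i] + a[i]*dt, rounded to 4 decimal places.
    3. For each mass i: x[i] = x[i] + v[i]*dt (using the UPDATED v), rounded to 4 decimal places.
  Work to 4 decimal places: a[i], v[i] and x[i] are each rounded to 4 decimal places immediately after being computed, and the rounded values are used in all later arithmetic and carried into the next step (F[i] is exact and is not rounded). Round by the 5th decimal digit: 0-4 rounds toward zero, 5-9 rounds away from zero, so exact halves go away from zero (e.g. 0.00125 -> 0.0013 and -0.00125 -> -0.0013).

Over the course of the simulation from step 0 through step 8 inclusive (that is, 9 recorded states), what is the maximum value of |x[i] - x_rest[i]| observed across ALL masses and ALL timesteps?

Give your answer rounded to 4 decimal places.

Answer: 1.2595

Derivation:
Step 0: x=[4.0000 11.0000] v=[0.0000 0.0000]
Step 1: x=[4.1875 10.8750] v=[0.7500 -0.5000]
Step 2: x=[4.5313 10.6445] v=[1.3750 -0.9219]
Step 3: x=[4.9739 10.3445] v=[1.7705 -1.2002]
Step 4: x=[5.4413 10.0213] v=[1.8697 -1.2929]
Step 5: x=[5.8549 9.7243] v=[1.6544 -1.1879]
Step 6: x=[6.1444 9.4980] v=[1.1580 -0.9053]
Step 7: x=[6.2595 9.3746] v=[0.4603 -0.4937]
Step 8: x=[6.1781 9.3690] v=[-0.3258 -0.0225]
Max displacement = 1.2595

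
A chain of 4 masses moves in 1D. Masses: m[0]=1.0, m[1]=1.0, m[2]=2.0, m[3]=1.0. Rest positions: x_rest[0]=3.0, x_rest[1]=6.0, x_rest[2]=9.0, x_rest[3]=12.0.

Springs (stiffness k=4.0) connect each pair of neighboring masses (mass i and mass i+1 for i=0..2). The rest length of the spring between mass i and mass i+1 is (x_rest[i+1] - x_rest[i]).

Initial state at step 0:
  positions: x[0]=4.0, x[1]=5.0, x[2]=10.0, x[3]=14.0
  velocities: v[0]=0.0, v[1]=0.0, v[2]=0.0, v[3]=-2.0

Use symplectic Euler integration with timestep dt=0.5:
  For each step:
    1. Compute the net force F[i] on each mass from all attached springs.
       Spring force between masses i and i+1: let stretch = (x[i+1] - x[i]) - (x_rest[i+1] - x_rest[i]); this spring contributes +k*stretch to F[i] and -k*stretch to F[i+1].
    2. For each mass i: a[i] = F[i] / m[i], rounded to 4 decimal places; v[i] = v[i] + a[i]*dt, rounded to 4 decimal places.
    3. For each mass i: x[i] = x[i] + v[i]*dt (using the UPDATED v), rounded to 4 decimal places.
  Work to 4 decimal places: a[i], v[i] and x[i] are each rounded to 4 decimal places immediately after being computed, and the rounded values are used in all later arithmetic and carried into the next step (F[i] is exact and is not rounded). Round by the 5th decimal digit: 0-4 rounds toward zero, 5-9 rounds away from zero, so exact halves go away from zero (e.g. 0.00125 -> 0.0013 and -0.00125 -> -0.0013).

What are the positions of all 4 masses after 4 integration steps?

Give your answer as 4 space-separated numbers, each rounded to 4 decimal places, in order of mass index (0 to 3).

Answer: 3.5000 8.0000 7.2500 13.0000

Derivation:
Step 0: x=[4.0000 5.0000 10.0000 14.0000] v=[0.0000 0.0000 0.0000 -2.0000]
Step 1: x=[2.0000 9.0000 9.5000 12.0000] v=[-4.0000 8.0000 -1.0000 -4.0000]
Step 2: x=[4.0000 6.5000 10.0000 10.5000] v=[4.0000 -5.0000 1.0000 -3.0000]
Step 3: x=[5.5000 5.0000 9.0000 11.5000] v=[3.0000 -3.0000 -2.0000 2.0000]
Step 4: x=[3.5000 8.0000 7.2500 13.0000] v=[-4.0000 6.0000 -3.5000 3.0000]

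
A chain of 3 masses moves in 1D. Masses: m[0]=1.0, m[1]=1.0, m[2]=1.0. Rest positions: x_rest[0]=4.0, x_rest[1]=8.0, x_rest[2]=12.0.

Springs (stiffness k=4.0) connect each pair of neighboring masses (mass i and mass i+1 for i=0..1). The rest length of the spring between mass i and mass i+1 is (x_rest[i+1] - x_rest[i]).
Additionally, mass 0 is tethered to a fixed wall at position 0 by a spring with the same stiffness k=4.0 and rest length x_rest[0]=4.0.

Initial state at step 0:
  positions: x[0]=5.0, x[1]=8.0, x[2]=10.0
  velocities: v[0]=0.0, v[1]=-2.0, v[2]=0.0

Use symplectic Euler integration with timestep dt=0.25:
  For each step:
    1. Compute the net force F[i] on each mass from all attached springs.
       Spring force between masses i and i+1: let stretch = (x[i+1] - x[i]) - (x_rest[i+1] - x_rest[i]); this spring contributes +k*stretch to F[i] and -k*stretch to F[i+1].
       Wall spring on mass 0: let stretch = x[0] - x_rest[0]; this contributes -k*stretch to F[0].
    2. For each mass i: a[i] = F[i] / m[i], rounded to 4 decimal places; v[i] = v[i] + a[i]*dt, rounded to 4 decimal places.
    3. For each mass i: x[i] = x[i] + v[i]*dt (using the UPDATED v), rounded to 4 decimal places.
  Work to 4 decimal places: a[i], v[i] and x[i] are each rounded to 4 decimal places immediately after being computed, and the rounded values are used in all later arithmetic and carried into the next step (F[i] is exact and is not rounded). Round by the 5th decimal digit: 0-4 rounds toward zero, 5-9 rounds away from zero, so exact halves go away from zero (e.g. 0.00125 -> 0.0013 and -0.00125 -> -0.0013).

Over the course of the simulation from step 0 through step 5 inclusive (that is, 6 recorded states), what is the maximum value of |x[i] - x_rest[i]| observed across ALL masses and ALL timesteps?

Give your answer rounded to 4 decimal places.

Answer: 2.2187

Derivation:
Step 0: x=[5.0000 8.0000 10.0000] v=[0.0000 -2.0000 0.0000]
Step 1: x=[4.5000 7.2500 10.5000] v=[-2.0000 -3.0000 2.0000]
Step 2: x=[3.5625 6.6250 11.1875] v=[-3.7500 -2.5000 2.7500]
Step 3: x=[2.5000 6.3750 11.7344] v=[-4.2500 -1.0000 2.1875]
Step 4: x=[1.7813 6.4961 11.9414] v=[-2.8750 0.4844 0.8281]
Step 5: x=[1.7959 6.7998 11.7871] v=[0.0585 1.2149 -0.6172]
Max displacement = 2.2187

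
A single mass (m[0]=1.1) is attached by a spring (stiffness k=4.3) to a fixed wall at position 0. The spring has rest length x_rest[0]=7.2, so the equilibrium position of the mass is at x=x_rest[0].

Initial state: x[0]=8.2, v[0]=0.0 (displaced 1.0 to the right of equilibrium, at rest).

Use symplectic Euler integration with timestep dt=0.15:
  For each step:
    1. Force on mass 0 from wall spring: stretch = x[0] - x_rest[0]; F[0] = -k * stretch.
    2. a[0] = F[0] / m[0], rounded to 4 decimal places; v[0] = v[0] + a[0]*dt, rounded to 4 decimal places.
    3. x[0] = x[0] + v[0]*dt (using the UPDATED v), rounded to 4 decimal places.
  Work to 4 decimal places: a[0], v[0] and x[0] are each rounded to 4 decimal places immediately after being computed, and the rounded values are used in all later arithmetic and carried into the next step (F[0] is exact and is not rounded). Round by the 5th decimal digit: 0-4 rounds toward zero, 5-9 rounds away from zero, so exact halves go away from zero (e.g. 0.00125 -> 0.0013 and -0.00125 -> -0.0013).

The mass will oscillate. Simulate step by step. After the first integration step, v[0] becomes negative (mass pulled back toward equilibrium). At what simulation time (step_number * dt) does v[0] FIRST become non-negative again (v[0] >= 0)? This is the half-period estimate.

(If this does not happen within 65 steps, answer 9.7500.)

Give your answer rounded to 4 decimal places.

Answer: 1.6500

Derivation:
Step 0: x=[8.2000] v=[0.0000]
Step 1: x=[8.1120] v=[-0.5864]
Step 2: x=[7.9438] v=[-1.1212]
Step 3: x=[7.7102] v=[-1.5573]
Step 4: x=[7.4317] v=[-1.8565]
Step 5: x=[7.1328] v=[-1.9924]
Step 6: x=[6.8399] v=[-1.9530]
Step 7: x=[6.5786] v=[-1.7418]
Step 8: x=[6.3720] v=[-1.3774]
Step 9: x=[6.2382] v=[-0.8919]
Step 10: x=[6.1890] v=[-0.3279]
Step 11: x=[6.2287] v=[0.2649]
First v>=0 after going negative at step 11, time=1.6500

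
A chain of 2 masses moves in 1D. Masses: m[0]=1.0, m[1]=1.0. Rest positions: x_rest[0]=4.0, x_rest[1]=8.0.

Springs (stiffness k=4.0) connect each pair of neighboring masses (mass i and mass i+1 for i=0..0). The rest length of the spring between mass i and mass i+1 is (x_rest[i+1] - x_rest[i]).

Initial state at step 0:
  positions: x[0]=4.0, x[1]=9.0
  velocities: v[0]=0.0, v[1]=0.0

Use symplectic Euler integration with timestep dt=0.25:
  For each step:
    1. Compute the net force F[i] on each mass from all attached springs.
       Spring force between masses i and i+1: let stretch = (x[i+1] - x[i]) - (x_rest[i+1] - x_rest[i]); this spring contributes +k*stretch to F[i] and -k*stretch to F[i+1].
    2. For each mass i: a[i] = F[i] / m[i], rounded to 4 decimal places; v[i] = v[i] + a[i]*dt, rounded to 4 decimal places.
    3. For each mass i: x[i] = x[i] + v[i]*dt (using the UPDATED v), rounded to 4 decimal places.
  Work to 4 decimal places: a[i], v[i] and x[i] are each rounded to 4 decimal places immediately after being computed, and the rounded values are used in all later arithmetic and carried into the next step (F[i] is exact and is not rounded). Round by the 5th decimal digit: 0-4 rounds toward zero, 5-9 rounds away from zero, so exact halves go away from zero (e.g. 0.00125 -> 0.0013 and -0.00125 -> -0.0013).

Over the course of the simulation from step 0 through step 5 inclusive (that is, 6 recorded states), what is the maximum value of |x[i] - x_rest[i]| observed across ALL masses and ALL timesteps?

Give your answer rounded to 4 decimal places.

Step 0: x=[4.0000 9.0000] v=[0.0000 0.0000]
Step 1: x=[4.2500 8.7500] v=[1.0000 -1.0000]
Step 2: x=[4.6250 8.3750] v=[1.5000 -1.5000]
Step 3: x=[4.9375 8.0625] v=[1.2500 -1.2500]
Step 4: x=[5.0313 7.9688] v=[0.3750 -0.3750]
Step 5: x=[4.8594 8.1407] v=[-0.6875 0.6875]
Max displacement = 1.0313

Answer: 1.0313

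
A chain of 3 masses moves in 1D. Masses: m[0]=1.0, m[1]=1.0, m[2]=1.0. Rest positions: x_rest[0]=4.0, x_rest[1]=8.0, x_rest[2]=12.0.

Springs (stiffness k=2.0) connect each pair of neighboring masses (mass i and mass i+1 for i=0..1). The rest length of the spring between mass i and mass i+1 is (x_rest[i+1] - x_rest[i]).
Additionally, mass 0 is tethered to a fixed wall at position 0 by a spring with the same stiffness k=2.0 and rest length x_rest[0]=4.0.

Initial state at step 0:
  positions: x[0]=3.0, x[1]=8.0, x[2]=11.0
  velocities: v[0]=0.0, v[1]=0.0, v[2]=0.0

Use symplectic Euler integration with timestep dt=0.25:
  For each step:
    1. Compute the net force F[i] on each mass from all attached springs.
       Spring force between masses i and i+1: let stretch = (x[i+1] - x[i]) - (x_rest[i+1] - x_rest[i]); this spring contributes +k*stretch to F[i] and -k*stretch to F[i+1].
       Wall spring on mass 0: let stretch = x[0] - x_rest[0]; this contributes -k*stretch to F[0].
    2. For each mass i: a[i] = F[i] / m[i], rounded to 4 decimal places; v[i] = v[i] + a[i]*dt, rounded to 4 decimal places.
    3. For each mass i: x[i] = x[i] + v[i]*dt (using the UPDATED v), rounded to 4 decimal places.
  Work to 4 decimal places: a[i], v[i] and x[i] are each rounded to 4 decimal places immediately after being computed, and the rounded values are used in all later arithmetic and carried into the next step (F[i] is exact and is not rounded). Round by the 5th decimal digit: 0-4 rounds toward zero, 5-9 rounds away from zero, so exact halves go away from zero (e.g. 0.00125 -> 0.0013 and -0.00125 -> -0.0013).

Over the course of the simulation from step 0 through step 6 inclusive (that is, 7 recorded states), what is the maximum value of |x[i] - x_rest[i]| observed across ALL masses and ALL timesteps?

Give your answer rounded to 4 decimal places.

Step 0: x=[3.0000 8.0000 11.0000] v=[0.0000 0.0000 0.0000]
Step 1: x=[3.2500 7.7500 11.1250] v=[1.0000 -1.0000 0.5000]
Step 2: x=[3.6563 7.3594 11.3281] v=[1.6250 -1.5625 0.8125]
Step 3: x=[4.0684 7.0020 11.5352] v=[1.6484 -1.4297 0.8282]
Step 4: x=[4.3387 6.8445 11.6756] v=[1.0810 -0.6299 0.5616]
Step 5: x=[4.3799 6.9777 11.7121] v=[0.1646 0.5328 0.1461]
Step 6: x=[4.1983 7.3780 11.6568] v=[-0.7265 1.6011 -0.2211]
Max displacement = 1.1555

Answer: 1.1555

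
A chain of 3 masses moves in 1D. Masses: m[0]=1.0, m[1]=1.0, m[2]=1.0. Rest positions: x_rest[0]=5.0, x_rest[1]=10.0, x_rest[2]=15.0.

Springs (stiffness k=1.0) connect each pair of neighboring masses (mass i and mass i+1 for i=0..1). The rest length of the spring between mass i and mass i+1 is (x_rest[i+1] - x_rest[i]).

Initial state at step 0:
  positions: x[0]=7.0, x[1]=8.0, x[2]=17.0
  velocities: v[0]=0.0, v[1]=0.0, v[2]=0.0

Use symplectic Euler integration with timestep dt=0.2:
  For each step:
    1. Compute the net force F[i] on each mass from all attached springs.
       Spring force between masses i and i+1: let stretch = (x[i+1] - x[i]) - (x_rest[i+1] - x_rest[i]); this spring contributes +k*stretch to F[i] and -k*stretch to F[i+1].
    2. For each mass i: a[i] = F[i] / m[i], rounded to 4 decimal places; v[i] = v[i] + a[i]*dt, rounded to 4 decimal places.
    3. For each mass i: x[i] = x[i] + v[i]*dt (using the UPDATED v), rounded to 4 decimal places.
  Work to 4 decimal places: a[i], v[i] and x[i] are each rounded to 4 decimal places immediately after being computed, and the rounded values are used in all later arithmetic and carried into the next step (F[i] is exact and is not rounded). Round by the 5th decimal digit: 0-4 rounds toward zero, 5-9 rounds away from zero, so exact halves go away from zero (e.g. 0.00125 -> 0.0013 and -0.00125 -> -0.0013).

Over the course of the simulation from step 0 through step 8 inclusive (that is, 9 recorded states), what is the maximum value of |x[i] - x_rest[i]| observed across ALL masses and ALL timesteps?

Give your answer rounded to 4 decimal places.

Step 0: x=[7.0000 8.0000 17.0000] v=[0.0000 0.0000 0.0000]
Step 1: x=[6.8400 8.3200 16.8400] v=[-0.8000 1.6000 -0.8000]
Step 2: x=[6.5392 8.9216 16.5392] v=[-1.5040 3.0080 -1.5040]
Step 3: x=[6.1337 9.7326 16.1337] v=[-2.0275 4.0550 -2.0275]
Step 4: x=[5.6722 10.6557 15.6722] v=[-2.3077 4.6154 -2.3077]
Step 5: x=[5.2100 11.5801 15.2100] v=[-2.3110 4.6220 -2.3110]
Step 6: x=[4.8026 12.3949 14.8026] v=[-2.0370 4.0740 -2.0370]
Step 7: x=[4.4989 13.0023 14.4989] v=[-1.5185 3.0371 -1.5185]
Step 8: x=[4.3353 13.3294 14.3353] v=[-0.8178 1.6357 -0.8178]
Max displacement = 3.3294

Answer: 3.3294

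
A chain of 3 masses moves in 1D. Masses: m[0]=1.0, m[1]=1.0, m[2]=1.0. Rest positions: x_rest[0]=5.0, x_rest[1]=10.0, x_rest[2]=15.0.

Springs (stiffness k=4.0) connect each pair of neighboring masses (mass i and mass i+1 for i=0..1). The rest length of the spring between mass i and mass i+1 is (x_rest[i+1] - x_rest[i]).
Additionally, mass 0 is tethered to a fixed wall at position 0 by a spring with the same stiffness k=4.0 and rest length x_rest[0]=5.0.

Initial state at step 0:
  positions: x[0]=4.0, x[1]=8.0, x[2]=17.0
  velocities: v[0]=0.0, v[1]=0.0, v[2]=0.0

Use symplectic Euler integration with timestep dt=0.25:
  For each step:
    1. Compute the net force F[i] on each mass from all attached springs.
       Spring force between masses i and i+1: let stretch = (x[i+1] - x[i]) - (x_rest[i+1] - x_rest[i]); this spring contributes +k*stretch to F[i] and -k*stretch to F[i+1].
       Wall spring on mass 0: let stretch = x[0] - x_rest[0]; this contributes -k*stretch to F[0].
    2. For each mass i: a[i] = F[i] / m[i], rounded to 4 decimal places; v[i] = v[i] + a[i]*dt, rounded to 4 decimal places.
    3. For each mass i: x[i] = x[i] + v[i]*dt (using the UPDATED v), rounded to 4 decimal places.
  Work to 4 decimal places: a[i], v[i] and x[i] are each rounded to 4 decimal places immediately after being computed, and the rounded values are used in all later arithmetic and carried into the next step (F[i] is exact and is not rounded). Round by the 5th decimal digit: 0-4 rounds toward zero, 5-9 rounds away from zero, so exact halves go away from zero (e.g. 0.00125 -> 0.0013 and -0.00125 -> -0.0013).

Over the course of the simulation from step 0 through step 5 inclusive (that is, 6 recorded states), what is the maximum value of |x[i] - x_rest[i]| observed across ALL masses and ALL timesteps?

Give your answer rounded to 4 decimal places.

Step 0: x=[4.0000 8.0000 17.0000] v=[0.0000 0.0000 0.0000]
Step 1: x=[4.0000 9.2500 16.0000] v=[0.0000 5.0000 -4.0000]
Step 2: x=[4.3125 10.8750 14.5625] v=[1.2500 6.5000 -5.7500]
Step 3: x=[5.1875 11.7813 13.4531] v=[3.5000 3.6250 -4.4375]
Step 4: x=[6.4141 11.4571 13.1758] v=[4.9063 -1.2970 -1.1093]
Step 5: x=[7.2979 10.3018 13.7188] v=[3.5352 -4.6213 2.1720]
Max displacement = 2.2979

Answer: 2.2979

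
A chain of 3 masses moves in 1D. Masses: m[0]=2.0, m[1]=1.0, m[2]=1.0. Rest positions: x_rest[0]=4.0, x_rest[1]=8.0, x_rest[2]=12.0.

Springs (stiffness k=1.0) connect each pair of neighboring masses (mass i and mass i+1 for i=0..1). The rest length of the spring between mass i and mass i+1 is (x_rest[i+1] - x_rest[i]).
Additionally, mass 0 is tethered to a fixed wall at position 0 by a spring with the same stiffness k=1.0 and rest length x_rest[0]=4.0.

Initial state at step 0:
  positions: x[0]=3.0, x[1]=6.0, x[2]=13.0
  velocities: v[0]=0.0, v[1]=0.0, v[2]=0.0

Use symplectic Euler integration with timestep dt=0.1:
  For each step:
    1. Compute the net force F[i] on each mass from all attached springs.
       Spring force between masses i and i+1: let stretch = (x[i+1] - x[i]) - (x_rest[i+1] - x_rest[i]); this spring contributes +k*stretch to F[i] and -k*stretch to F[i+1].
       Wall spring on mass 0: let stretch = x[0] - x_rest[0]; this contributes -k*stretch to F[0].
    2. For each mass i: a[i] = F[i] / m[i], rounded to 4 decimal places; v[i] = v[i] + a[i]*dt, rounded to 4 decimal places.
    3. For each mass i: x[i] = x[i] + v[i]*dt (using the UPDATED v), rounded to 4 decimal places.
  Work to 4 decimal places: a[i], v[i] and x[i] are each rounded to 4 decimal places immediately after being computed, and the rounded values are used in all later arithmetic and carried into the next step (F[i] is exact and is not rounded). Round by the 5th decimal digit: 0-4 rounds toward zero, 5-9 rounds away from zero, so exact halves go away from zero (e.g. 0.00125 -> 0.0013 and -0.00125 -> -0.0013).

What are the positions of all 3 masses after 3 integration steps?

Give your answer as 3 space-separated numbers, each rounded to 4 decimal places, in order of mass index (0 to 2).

Answer: 3.0010 6.2345 12.8235

Derivation:
Step 0: x=[3.0000 6.0000 13.0000] v=[0.0000 0.0000 0.0000]
Step 1: x=[3.0000 6.0400 12.9700] v=[0.0000 0.4000 -0.3000]
Step 2: x=[3.0002 6.1189 12.9107] v=[0.0020 0.7890 -0.5930]
Step 3: x=[3.0010 6.2345 12.8235] v=[0.0079 1.1563 -0.8722]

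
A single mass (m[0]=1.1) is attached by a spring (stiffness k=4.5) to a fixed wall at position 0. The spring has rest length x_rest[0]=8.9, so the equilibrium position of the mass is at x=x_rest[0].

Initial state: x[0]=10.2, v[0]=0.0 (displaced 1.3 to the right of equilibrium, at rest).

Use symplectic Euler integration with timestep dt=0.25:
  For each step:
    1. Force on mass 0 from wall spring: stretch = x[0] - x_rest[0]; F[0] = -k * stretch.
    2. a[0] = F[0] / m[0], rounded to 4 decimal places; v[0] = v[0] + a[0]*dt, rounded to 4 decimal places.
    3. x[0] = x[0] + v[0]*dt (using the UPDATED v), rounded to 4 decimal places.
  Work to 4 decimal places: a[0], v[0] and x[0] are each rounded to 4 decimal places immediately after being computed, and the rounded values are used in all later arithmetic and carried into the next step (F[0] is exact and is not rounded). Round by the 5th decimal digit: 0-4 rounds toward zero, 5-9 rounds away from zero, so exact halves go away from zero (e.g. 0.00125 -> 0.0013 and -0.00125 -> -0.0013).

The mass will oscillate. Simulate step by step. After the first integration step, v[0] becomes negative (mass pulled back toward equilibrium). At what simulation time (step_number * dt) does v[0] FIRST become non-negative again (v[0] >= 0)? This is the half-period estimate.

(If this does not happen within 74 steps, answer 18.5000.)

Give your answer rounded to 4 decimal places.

Step 0: x=[10.2000] v=[0.0000]
Step 1: x=[9.8676] v=[-1.3296]
Step 2: x=[9.2878] v=[-2.3192]
Step 3: x=[8.6089] v=[-2.7158]
Step 4: x=[8.0044] v=[-2.4181]
Step 5: x=[7.6289] v=[-1.5022]
Step 6: x=[7.5784] v=[-0.2022]
Step 7: x=[7.8658] v=[1.1494]
First v>=0 after going negative at step 7, time=1.7500

Answer: 1.7500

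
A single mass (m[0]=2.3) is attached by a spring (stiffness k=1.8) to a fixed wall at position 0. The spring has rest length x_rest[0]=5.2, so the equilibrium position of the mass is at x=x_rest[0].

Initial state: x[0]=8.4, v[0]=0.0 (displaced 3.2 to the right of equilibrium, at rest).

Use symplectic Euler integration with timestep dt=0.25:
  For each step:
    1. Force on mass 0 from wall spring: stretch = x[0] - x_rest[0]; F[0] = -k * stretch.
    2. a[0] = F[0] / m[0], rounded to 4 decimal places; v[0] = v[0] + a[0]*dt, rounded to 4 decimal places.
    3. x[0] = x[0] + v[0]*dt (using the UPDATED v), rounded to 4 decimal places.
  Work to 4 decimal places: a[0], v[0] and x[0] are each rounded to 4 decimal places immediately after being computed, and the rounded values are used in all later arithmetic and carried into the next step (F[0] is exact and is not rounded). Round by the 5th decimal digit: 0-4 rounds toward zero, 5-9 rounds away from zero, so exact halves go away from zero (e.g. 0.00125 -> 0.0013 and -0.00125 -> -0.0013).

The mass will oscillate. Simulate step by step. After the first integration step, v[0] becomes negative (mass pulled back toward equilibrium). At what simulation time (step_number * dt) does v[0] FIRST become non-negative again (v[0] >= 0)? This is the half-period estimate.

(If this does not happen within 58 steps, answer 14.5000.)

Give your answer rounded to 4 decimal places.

Answer: 3.7500

Derivation:
Step 0: x=[8.4000] v=[0.0000]
Step 1: x=[8.2435] v=[-0.6261]
Step 2: x=[7.9381] v=[-1.2216]
Step 3: x=[7.4988] v=[-1.7573]
Step 4: x=[6.9470] v=[-2.2071]
Step 5: x=[6.3098] v=[-2.5489]
Step 6: x=[5.6183] v=[-2.7660]
Step 7: x=[4.9063] v=[-2.8479]
Step 8: x=[4.2087] v=[-2.7904]
Step 9: x=[3.5596] v=[-2.5965]
Step 10: x=[2.9907] v=[-2.2756]
Step 11: x=[2.5299] v=[-1.8434]
Step 12: x=[2.1997] v=[-1.3210]
Step 13: x=[2.0162] v=[-0.7340]
Step 14: x=[1.9884] v=[-0.1111]
Step 15: x=[2.1177] v=[0.5173]
First v>=0 after going negative at step 15, time=3.7500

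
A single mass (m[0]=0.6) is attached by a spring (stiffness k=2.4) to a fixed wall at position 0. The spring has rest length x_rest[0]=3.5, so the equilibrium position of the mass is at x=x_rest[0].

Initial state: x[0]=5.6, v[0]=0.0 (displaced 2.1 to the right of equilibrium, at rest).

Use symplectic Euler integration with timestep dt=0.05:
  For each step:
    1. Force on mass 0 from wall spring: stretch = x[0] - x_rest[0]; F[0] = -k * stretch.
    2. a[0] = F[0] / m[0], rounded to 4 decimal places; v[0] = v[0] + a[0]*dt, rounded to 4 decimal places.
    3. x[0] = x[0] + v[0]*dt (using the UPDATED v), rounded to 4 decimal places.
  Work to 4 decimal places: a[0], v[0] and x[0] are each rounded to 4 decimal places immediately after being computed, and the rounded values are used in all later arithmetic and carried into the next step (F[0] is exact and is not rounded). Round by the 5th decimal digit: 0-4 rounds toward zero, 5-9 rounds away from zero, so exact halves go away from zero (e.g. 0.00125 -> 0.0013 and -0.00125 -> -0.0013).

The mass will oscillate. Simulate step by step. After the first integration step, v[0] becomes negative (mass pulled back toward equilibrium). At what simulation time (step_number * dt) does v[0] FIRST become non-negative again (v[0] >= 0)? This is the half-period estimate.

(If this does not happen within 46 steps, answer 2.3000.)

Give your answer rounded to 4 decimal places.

Answer: 1.6000

Derivation:
Step 0: x=[5.6000] v=[0.0000]
Step 1: x=[5.5790] v=[-0.4200]
Step 2: x=[5.5372] v=[-0.8358]
Step 3: x=[5.4750] v=[-1.2432]
Step 4: x=[5.3931] v=[-1.6382]
Step 5: x=[5.2923] v=[-2.0168]
Step 6: x=[5.1735] v=[-2.3753]
Step 7: x=[5.0380] v=[-2.7100]
Step 8: x=[4.8871] v=[-3.0176]
Step 9: x=[4.7224] v=[-3.2950]
Step 10: x=[4.5454] v=[-3.5395]
Step 11: x=[4.3580] v=[-3.7486]
Step 12: x=[4.1620] v=[-3.9202]
Step 13: x=[3.9594] v=[-4.0526]
Step 14: x=[3.7522] v=[-4.1445]
Step 15: x=[3.5425] v=[-4.1949]
Step 16: x=[3.3323] v=[-4.2034]
Step 17: x=[3.1238] v=[-4.1699]
Step 18: x=[2.9191] v=[-4.0947]
Step 19: x=[2.7202] v=[-3.9785]
Step 20: x=[2.5291] v=[-3.8225]
Step 21: x=[2.3477] v=[-3.6283]
Step 22: x=[2.1778] v=[-3.3978]
Step 23: x=[2.0211] v=[-3.1334]
Step 24: x=[1.8792] v=[-2.8376]
Step 25: x=[1.7535] v=[-2.5134]
Step 26: x=[1.6453] v=[-2.1641]
Step 27: x=[1.5556] v=[-1.7932]
Step 28: x=[1.4854] v=[-1.4043]
Step 29: x=[1.4353] v=[-1.0014]
Step 30: x=[1.4059] v=[-0.5885]
Step 31: x=[1.3974] v=[-0.1697]
Step 32: x=[1.4099] v=[0.2508]
First v>=0 after going negative at step 32, time=1.6000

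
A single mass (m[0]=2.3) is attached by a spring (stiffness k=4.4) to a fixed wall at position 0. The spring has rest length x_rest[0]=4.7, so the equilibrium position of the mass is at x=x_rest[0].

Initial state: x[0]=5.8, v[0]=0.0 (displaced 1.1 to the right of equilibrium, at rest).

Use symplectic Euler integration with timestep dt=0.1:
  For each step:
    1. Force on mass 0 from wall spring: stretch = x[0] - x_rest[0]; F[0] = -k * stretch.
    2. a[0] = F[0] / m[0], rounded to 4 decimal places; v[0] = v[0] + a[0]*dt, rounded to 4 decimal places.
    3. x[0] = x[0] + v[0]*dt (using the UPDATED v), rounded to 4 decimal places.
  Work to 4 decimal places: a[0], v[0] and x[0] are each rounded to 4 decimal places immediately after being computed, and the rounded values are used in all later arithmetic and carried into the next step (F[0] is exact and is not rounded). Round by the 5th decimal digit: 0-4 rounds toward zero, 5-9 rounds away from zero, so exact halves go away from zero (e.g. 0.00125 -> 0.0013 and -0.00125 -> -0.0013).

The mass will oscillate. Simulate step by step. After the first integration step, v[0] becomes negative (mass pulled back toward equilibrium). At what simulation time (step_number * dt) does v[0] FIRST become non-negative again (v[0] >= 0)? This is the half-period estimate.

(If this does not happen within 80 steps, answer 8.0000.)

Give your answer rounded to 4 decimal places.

Answer: 2.3000

Derivation:
Step 0: x=[5.8000] v=[0.0000]
Step 1: x=[5.7790] v=[-0.2104]
Step 2: x=[5.7373] v=[-0.4168]
Step 3: x=[5.6758] v=[-0.6152]
Step 4: x=[5.5956] v=[-0.8019]
Step 5: x=[5.4983] v=[-0.9732]
Step 6: x=[5.3857] v=[-1.1259]
Step 7: x=[5.2600] v=[-1.2571]
Step 8: x=[5.1236] v=[-1.3642]
Step 9: x=[4.9791] v=[-1.4452]
Step 10: x=[4.8292] v=[-1.4986]
Step 11: x=[4.6769] v=[-1.5233]
Step 12: x=[4.5250] v=[-1.5189]
Step 13: x=[4.3765] v=[-1.4854]
Step 14: x=[4.2342] v=[-1.4235]
Step 15: x=[4.1008] v=[-1.3344]
Step 16: x=[3.9788] v=[-1.2198]
Step 17: x=[3.8706] v=[-1.0818]
Step 18: x=[3.7783] v=[-0.9231]
Step 19: x=[3.7036] v=[-0.7468]
Step 20: x=[3.6480] v=[-0.5562]
Step 21: x=[3.6125] v=[-0.3550]
Step 22: x=[3.5978] v=[-0.1470]
Step 23: x=[3.6042] v=[0.0639]
First v>=0 after going negative at step 23, time=2.3000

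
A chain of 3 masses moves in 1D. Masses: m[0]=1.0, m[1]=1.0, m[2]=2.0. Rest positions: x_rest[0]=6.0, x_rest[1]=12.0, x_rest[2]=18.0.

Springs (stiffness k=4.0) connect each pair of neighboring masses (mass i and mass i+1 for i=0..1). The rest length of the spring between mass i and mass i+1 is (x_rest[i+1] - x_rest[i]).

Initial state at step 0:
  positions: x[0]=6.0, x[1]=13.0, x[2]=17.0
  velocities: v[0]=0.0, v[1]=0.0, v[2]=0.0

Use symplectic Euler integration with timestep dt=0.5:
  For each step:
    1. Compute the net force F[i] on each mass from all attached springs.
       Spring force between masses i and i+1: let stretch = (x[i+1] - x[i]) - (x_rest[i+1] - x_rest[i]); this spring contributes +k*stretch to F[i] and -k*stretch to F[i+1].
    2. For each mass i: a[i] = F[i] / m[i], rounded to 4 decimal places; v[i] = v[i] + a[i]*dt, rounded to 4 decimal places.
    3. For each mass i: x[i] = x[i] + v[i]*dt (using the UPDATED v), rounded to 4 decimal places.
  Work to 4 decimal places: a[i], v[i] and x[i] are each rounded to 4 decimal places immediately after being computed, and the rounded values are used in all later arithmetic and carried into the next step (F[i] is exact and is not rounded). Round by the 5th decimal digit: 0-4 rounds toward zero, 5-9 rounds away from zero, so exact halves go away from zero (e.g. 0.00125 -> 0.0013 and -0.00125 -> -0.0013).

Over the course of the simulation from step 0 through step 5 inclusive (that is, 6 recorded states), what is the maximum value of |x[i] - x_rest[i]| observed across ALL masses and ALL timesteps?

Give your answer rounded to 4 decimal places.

Step 0: x=[6.0000 13.0000 17.0000] v=[0.0000 0.0000 0.0000]
Step 1: x=[7.0000 10.0000 18.0000] v=[2.0000 -6.0000 2.0000]
Step 2: x=[5.0000 12.0000 18.0000] v=[-4.0000 4.0000 0.0000]
Step 3: x=[4.0000 13.0000 18.0000] v=[-2.0000 2.0000 0.0000]
Step 4: x=[6.0000 10.0000 18.5000] v=[4.0000 -6.0000 1.0000]
Step 5: x=[6.0000 11.5000 17.7500] v=[0.0000 3.0000 -1.5000]
Max displacement = 2.0000

Answer: 2.0000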